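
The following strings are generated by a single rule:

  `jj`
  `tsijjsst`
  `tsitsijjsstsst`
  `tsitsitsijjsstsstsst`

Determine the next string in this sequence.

Each term wraps the previous one in tsi on the left and sst on the right.
Applying this once more to tsitsitsijjsstsstsst:

tsitsitsitsijjsstsstsstsst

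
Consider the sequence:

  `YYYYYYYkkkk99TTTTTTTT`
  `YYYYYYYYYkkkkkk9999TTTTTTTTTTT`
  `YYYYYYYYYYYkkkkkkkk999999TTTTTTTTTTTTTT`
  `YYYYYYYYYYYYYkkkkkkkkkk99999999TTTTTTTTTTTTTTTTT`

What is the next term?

YYYYYYYYYYYYYYYkkkkkkkkkkkk9999999999TTTTTTTTTTTTTTTTTTTT

Reading off run lengths: Y runs 7, 9, 11, 13; k runs 4, 6, 8, 10; 9 runs 2, 4, 6, 8; T runs 8, 11, 14, 17 — each is linear in n, where the shown terms are n = 2, 3, 4, 5.
At n = 6 the blocks have lengths 15, 12, 10, 20.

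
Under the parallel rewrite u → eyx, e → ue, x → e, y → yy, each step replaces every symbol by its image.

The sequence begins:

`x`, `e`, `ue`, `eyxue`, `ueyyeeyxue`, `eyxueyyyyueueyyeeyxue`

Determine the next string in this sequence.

φ(eyxueyyyyueueyyeeyxue) expands symbol-by-symbol to ue yy e eyx ue yy yy yy yy eyx ue eyx ue yy yy ue ue yy e eyx ue; joining the 21 pieces gives the next term.

ueyyeeyxueyyyyyyyyeyxueeyxueyyyyueueyyeeyxue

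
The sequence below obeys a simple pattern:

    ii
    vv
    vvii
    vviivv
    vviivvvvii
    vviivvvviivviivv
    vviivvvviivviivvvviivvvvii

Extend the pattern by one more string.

Each term (from the third on) is the previous term followed by the one before it: term 3 = vv·ii = vvii.
So term 8 is vviivvvviivviivvvviivvvvii·vviivvvviivviivv.

vviivvvviivviivvvviivvvviivviivvvviivviivv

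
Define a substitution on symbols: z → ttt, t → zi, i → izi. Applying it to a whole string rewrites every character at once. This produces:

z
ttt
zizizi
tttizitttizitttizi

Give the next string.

ziziziizitttiziziziziizitttiziziziziizitttizi

φ(tttizitttizitttizi) expands symbol-by-symbol to zi zi zi izi ttt izi zi zi zi izi ttt izi zi zi zi izi ttt izi; joining the 18 pieces gives the next term.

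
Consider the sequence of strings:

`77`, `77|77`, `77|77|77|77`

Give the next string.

Every step duplicates the string with '|' between the halves.
So the next term is two copies of 77|77|77|77 with '|' between the halves.

77|77|77|77|77|77|77|77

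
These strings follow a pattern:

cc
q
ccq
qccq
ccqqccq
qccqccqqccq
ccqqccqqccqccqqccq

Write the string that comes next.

qccqccqqccqccqqccqqccqccqqccq

This is a Fibonacci-style word recurrence s(k) = s(k−2)·s(k−1): e.g. cc·q = ccq.
Continuing: qccqccqqccq · ccqqccqqccqccqqccq gives term 8.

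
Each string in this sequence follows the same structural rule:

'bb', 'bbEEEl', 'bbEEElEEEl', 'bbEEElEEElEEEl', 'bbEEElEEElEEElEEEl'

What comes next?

bbEEElEEElEEElEEElEEEl

Every step adds EEEl to the end: s(k+1) = s(k)·EEEl.
So the next term is bbEEElEEElEEElEEEl·EEEl.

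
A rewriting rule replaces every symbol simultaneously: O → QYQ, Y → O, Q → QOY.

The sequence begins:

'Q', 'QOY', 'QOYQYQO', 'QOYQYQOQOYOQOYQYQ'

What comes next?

QOYQYQOQOYOQOYQYQQOYQYQOQYQQOYQYQOQOYOQOY

Applying the rule to each of the 17 symbols of QOYQYQOQOYOQOYQYQ gives the pieces QOY QYQ O QOY O QOY QYQ QOY QYQ O QYQ QOY QYQ O QOY O QOY, which concatenate to the answer.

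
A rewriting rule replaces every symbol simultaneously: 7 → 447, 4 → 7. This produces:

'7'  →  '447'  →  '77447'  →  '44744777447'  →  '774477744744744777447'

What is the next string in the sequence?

Replace each of the 21 characters of 774477744744744777447 in place — 447 447 7 7 447 447 447 7 7 447 7 7 447 7 7 447 447 447 7 7 447 — and concatenate.

4474477744744744777447774477744744744777447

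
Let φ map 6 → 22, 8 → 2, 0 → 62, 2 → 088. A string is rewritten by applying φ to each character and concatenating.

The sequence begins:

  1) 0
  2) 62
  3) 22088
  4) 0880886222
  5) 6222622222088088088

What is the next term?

Applying the rule to each of the 19 symbols of 6222622222088088088 gives the pieces 22 088 088 088 22 088 088 088 088 088 62 2 2 62 2 2 62 2 2, which concatenate to the answer.

2208808808822088088088088088622262226222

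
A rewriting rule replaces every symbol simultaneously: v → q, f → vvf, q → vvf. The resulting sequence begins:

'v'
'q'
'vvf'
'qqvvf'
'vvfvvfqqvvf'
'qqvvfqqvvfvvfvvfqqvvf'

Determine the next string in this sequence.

Applying the rule to each of the 21 symbols of qqvvfqqvvfvvfvvfqqvvf gives the pieces vvf vvf q q vvf vvf vvf q q vvf q q vvf q q vvf vvf vvf q q vvf, which concatenate to the answer.

vvfvvfqqvvfvvfvvfqqvvfqqvvfqqvvfvvfvvfqqvvf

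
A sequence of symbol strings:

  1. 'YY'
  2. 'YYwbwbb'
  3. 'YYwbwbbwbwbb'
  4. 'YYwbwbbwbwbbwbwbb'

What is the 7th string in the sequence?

Every step adds wbwbb to the end: s(k+1) = s(k)·wbwbb.
From YYwbwbbwbwbbwbwbb, 3 further steps: YYwbwbbwbwbbwbwbb → YYwbwbbwbwbbwbwbbwbwbb → YYwbwbbwbwbbwbwbbwbwbbwbwbb → (answer).

YYwbwbbwbwbbwbwbbwbwbbwbwbbwbwbb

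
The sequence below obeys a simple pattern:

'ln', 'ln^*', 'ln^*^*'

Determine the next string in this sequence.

ln^*^*^*

Every step adds ^* to the end: s(k+1) = s(k)·^*.
One more step from ln^*^* gives the answer.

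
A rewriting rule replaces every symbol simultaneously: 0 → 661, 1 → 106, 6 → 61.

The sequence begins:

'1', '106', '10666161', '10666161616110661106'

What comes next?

Rewriting the 20 symbols of 10666161616110661106 one by one yields 106 661 61 61 61 106 61 106 61 106 61 106 106 661 61 61 106 106 661 61; concatenated:

106661616161106611066110661106106661616110610666161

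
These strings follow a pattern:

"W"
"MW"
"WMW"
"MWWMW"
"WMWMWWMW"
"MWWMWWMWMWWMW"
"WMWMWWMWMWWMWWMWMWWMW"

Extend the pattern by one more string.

MWWMWWMWMWWMWWMWMWWMWMWWMWWMWMWWMW

From term 3 onward, concatenate the second-to-last term with the last: W·MW = WMW, MW·WMW = MWWMW, …
So term 8 is MWWMWWMWMWWMW·WMWMWWMWMWWMWWMWMWWMW.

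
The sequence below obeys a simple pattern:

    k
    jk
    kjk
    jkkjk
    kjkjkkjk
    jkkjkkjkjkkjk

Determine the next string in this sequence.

From term 3 onward, concatenate the second-to-last term with the last: k·jk = kjk, jk·kjk = jkkjk, …
The next term joins kjkjkkjk and jkkjkkjkjkkjk.

kjkjkkjkjkkjkkjkjkkjk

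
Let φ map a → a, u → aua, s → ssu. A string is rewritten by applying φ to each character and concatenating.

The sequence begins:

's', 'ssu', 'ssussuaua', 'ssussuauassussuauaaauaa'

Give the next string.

Replace each of the 23 characters of ssussuauassussuauaaauaa in place — ssu ssu aua ssu ssu aua a aua a ssu ssu aua ssu ssu aua a aua a a a aua a a — and concatenate.

ssussuauassussuauaaauaassussuauassussuauaaauaaaaauaaa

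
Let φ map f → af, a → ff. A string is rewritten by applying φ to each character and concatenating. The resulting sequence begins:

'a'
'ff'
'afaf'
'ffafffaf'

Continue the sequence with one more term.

Expanding ffafffaf: f→af, f→af, a→ff, f→af, f→af, f→af, a→ff, f→af. Concatenated: af af ff af af af ff af.

afafffafafafffaf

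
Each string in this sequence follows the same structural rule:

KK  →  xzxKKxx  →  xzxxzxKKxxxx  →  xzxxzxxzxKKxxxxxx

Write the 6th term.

xzxxzxxzxxzxxzxKKxxxxxxxxxx

Each term wraps the previous one in xzx on the left and xx on the right.
From xzxxzxxzxKKxxxxxx, 2 further steps: xzxxzxxzxKKxxxxxx → xzxxzxxzxxzxKKxxxxxxxx → (answer).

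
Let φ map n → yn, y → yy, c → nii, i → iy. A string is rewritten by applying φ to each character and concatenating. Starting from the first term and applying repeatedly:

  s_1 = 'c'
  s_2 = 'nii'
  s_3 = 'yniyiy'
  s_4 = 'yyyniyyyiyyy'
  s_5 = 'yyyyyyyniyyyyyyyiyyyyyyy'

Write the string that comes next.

yyyyyyyyyyyyyyyniyyyyyyyyyyyyyyyiyyyyyyyyyyyyyyy

Replace each of the 24 characters of yyyyyyyniyyyyyyyiyyyyyyy in place — yy yy yy yy yy yy yy yn iy yy yy yy yy yy yy yy iy yy yy yy yy yy yy yy — and concatenate.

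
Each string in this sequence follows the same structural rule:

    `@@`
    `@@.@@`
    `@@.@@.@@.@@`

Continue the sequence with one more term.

s(k+1) = s(k)·.·s(k) — each term doubles the last with '.' between the halves.
Doubling @@.@@.@@.@@ with '.' between the halves:

@@.@@.@@.@@.@@.@@.@@.@@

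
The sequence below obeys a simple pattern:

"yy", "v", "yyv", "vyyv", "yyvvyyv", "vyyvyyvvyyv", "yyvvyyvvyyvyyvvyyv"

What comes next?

From term 3 onward, concatenate the second-to-last term with the last: yy·v = yyv, v·yyv = vyyv, …
Continuing: vyyvyyvvyyv · yyvvyyvvyyvyyvvyyv gives term 8.

vyyvyyvvyyvyyvvyyvvyyvyyvvyyv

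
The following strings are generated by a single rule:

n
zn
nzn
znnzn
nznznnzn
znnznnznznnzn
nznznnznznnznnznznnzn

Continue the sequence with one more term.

This is a Fibonacci-style word recurrence s(k) = s(k−2)·s(k−1): e.g. n·zn = nzn.
The next term joins znnznnznznnzn and nznznnznznnznnznznnzn.

znnznnznznnznnznznnznznnznnznznnzn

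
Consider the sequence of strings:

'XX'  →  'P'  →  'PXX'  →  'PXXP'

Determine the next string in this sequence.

Each term (from the third on) is the previous term followed by the one before it: term 3 = P·XX = PXX.
The next term joins PXXP and PXX.

PXXPPXX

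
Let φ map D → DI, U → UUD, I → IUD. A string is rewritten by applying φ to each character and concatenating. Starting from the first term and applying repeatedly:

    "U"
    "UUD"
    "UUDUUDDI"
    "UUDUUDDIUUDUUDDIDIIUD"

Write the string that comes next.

Rewriting the 21 symbols of UUDUUDDIUUDUUDDIDIIUD one by one yields UUD UUD DI UUD UUD DI DI IUD UUD UUD DI UUD UUD DI DI IUD DI IUD IUD UUD DI; concatenated:

UUDUUDDIUUDUUDDIDIIUDUUDUUDDIUUDUUDDIDIIUDDIIUDIUDUUDDI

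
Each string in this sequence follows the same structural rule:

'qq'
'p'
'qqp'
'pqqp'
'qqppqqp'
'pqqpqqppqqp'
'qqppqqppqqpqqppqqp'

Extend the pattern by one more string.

pqqpqqppqqpqqppqqppqqpqqppqqp

From term 3 onward, concatenate the second-to-last term with the last: qq·p = qqp, p·qqp = pqqp, …
Continuing: pqqpqqppqqp · qqppqqppqqpqqppqqp gives term 8.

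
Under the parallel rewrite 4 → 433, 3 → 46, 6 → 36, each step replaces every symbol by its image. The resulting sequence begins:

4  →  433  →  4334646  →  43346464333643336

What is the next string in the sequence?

433464643336433364334646463643346464636

Applying the rule to each of the 17 symbols of 43346464333643336 gives the pieces 433 46 46 433 36 433 36 433 46 46 46 36 433 46 46 46 36, which concatenate to the answer.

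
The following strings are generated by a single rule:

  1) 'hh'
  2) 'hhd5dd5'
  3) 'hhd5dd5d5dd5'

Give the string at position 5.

Every step adds d5dd5 to the end: s(k+1) = s(k)·d5dd5.
From hhd5dd5d5dd5, 2 further steps: hhd5dd5d5dd5 → hhd5dd5d5dd5d5dd5 → (answer).

hhd5dd5d5dd5d5dd5d5dd5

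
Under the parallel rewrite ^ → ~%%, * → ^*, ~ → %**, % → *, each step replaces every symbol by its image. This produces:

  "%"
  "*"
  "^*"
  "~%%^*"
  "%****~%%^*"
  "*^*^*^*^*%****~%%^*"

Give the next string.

Replace each of the 19 characters of *^*^*^*^*%****~%%^* in place — ^* ~%% ^* ~%% ^* ~%% ^* ~%% ^* * ^* ^* ^* ^* %** * * ~%% ^* — and concatenate.

^*~%%^*~%%^*~%%^*~%%^**^*^*^*^*%****~%%^*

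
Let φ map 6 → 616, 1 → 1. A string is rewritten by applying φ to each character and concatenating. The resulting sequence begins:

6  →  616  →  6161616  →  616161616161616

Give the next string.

6161616161616161616161616161616

φ(616161616161616) expands symbol-by-symbol to 616 1 616 1 616 1 616 1 616 1 616 1 616 1 616; joining the 15 pieces gives the next term.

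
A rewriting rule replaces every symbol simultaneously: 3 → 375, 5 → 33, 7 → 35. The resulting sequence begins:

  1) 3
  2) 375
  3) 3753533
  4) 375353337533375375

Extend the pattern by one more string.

φ(375353337533375375) expands symbol-by-symbol to 375 35 33 375 33 375 375 375 35 33 375 375 375 35 33 375 35 33; joining the 18 pieces gives the next term.

375353337533375375375353337537537535333753533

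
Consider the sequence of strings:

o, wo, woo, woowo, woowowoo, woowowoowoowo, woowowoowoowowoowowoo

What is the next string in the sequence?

Each term (from the third on) is the previous term followed by the one before it: term 3 = wo·o = woo.
The next term joins woowowoowoowowoowowoo and woowowoowoowo.

woowowoowoowowoowowoowoowowoowoowo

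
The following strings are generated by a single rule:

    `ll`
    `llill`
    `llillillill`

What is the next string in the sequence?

Every step duplicates the string with 'i' between the halves.
Doubling llillillill with 'i' between the halves:

llillillillillillillill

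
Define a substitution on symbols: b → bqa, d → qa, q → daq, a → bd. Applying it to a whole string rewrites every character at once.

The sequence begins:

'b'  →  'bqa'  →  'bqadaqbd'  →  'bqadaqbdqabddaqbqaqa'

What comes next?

Rewriting the 20 symbols of bqadaqbdqabddaqbqaqa one by one yields bqa daq bd qa bd daq bqa qa daq bd bqa qa qa bd daq bqa daq bd daq bd; concatenated:

bqadaqbdqabddaqbqaqadaqbdbqaqaqabddaqbqadaqbddaqbd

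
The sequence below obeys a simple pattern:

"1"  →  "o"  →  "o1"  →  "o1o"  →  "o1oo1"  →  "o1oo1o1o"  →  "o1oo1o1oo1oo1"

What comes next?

Each term (from the third on) is the previous term followed by the one before it: term 3 = o·1 = o1.
The next term joins o1oo1o1oo1oo1 and o1oo1o1o.

o1oo1o1oo1oo1o1oo1o1o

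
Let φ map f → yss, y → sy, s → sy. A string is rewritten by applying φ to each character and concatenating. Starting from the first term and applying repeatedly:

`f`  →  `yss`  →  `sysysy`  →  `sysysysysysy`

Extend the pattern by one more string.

Apply φ to sysysysysysy symbol by symbol: s→sy, y→sy, s→sy, y→sy, s→sy, y→sy, s→sy, y→sy, s→sy, y→sy, s→sy, y→sy; joined: sy sy sy sy sy sy sy sy sy sy sy sy.

sysysysysysysysysysysysy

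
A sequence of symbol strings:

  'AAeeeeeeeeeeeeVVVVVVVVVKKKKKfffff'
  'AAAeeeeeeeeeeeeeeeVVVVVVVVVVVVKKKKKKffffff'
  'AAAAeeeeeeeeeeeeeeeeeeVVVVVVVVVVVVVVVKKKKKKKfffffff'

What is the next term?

The n-th term is n-1 A's then 3n+3 e's then 3n V's then n+2 K's then n+2 f's, where the shown terms are n = 3, 4, 5.
Setting n = 6 gives 5, 21, 18, 8, 8 characters in each block.

AAAAAeeeeeeeeeeeeeeeeeeeeeVVVVVVVVVVVVVVVVVVKKKKKKKKffffffff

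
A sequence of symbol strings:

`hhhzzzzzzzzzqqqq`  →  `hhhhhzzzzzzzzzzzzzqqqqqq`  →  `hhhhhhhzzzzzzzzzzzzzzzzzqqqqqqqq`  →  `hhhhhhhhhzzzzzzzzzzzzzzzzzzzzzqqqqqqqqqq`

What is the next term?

Reading off run lengths: h runs 3, 5, 7, 9; z runs 9, 13, 17, 21; q runs 4, 6, 8, 10 — each is linear in n, where the shown terms are n = 2, 3, 4, 5.
For the next term, n = 6, so the run lengths are 11, 25, 12.

hhhhhhhhhhhzzzzzzzzzzzzzzzzzzzzzzzzzqqqqqqqqqqqq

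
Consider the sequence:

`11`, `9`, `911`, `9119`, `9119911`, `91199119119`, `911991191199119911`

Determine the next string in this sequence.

91199119119911991191199119119

This is a Fibonacci-style word recurrence s(k) = s(k−1)·s(k−2): e.g. 9·11 = 911.
The next term joins 911991191199119911 and 91199119119.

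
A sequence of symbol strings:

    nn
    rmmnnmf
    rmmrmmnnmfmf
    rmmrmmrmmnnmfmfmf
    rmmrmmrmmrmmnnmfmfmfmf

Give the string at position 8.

rmmrmmrmmrmmrmmrmmrmmnnmfmfmfmfmfmfmf

s(k+1) = rmm·s(k)·mf, so each term gains rmm as a prefix and mf as a suffix.
From rmmrmmrmmrmmnnmfmfmfmf, 3 further steps: rmmrmmrmmrmmnnmfmfmfmf → rmmrmmrmmrmmrmmnnmfmfmfmfmf → rmmrmmrmmrmmrmmrmmnnmfmfmfmfmfmf → (answer).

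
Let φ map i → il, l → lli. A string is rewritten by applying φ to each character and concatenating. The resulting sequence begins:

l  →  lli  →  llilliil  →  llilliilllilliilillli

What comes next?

Rewriting the 21 symbols of llilliilllilliilillli one by one yields lli lli il lli lli il il lli lli lli il lli lli il il lli il lli lli lli il; concatenated:

llilliilllilliililllillilliilllilliilillliilllillilliil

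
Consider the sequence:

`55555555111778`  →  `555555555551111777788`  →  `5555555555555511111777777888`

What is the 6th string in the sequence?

5555555555555555555555511111111777777777777888888

Reading off run lengths: 5 runs 8, 11, 14; 1 runs 3, 4, 5; 7 runs 2, 4, 6; 8 runs 1, 2, 3 — each is linear in n, where the shown terms are n = 2, 3, 4.
At n = 7 the blocks have lengths 23, 8, 12, 6.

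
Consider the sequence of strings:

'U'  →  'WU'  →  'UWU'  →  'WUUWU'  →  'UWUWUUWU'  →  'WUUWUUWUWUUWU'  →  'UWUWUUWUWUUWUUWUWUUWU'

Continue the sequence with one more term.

This is a Fibonacci-style word recurrence s(k) = s(k−2)·s(k−1): e.g. U·WU = UWU.
So term 8 is WUUWUUWUWUUWU·UWUWUUWUWUUWUUWUWUUWU.

WUUWUUWUWUUWUUWUWUUWUWUUWUUWUWUUWU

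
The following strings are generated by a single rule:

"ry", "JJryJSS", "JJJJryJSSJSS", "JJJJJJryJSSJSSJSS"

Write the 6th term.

JJJJJJJJJJryJSSJSSJSSJSSJSS

Each term wraps the previous one in JJ on the left and JSS on the right.
From JJJJJJryJSSJSSJSS, 2 further steps: JJJJJJryJSSJSSJSS → JJJJJJJJryJSSJSSJSSJSS → (answer).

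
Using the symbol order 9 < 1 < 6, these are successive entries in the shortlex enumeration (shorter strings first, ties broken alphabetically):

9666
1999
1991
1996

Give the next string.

1919

Treat 1996 as a base-3 numeral over the given alphabet and add one, carrying through any trailing 6's.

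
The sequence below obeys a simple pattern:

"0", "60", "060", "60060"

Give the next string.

06060060

This is a Fibonacci-style word recurrence s(k) = s(k−2)·s(k−1): e.g. 0·60 = 060.
Continuing: 060 · 60060 gives term 5.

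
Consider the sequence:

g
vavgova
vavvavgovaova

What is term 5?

vavvavvavvavgovaovaovaova

Each term wraps the previous one in vav on the left and ova on the right.
From vavvavgovaova, 2 further steps: vavvavgovaova → vavvavvavgovaovaova → (answer).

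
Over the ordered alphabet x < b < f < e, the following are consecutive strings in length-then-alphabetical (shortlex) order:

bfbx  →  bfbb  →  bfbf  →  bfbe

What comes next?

Treat bfbe as a base-4 numeral over the given alphabet and add one, carrying through any trailing e's.

bffx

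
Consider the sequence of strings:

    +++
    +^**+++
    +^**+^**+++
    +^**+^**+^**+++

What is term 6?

+^**+^**+^**+^**+^**+++

Every step adds +^** at the front: s(k+1) = +^**·s(k).
From +^**+^**+^**+++, 2 further steps: +^**+^**+^**+++ → +^**+^**+^**+^**+++ → (answer).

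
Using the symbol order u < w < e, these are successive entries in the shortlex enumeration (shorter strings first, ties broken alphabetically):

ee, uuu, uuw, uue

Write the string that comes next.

uwu

Treat uue as a base-3 numeral over the given alphabet and add one, carrying through any trailing e's.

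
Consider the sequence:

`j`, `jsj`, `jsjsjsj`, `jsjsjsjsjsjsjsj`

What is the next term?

Each string is two copies of the previous one joined by 's'.
Doubling jsjsjsjsjsjsjsj with 's' between the halves:

jsjsjsjsjsjsjsjsjsjsjsjsjsjsjsj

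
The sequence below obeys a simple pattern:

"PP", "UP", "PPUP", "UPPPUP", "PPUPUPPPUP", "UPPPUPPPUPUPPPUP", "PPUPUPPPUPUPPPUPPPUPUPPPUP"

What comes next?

UPPPUPPPUPUPPPUPPPUPUPPPUPUPPPUPPPUPUPPPUP

Each term (from the third on) is the two preceding terms concatenated in order: term 3 = PP·UP = PPUP.
So term 8 is UPPPUPPPUPUPPPUP·PPUPUPPPUPUPPPUPPPUPUPPPUP.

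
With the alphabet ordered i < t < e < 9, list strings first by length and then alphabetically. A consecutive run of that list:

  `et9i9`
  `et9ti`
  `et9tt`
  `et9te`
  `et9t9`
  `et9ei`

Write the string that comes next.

Treat et9ei as a base-4 numeral over the given alphabet and add one, carrying through any trailing 9's.

et9et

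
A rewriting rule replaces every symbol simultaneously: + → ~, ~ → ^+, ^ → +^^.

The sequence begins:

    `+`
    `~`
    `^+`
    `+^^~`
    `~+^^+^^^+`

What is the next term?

^+~+^^+^^~+^^+^^+^^~

Expanding ~+^^+^^^+: ~→^+, +→~, ^→+^^, ^→+^^, +→~, ^→+^^, ^→+^^, ^→+^^, +→~. Concatenated: ^+ ~ +^^ +^^ ~ +^^ +^^ +^^ ~.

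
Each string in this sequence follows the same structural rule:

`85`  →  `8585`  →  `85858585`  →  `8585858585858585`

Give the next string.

85858585858585858585858585858585

s(k+1) = s(k)·s(k) — each term doubles the last.
So the next term is two copies of 8585858585858585.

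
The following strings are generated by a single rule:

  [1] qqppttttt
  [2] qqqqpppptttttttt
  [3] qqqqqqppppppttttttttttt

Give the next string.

Term n consists of 2n q's, followed by 2n p's, followed by 3n+2 t's (n = 1, 2, …).
For the next term, n = 4, so the run lengths are 8, 8, 14.

qqqqqqqqpppppppptttttttttttttt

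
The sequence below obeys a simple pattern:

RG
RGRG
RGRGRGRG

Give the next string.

Each string is two copies of the previous one concatenated.
Doubling RGRGRGRG:

RGRGRGRGRGRGRGRG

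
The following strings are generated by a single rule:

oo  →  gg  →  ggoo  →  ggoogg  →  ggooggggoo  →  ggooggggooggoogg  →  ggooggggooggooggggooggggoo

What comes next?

ggooggggooggooggggooggggooggooggggooggoogg

Each term (from the third on) is the previous term followed by the one before it: term 3 = gg·oo = ggoo.
The next term joins ggooggggooggooggggooggggoo and ggooggggooggoogg.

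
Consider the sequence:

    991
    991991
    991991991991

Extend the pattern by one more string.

Every step duplicates the string.
One more doubling of 991991991991 gives the answer.

991991991991991991991991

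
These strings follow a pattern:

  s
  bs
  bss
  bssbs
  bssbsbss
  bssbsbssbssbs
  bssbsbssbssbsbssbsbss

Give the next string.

bssbsbssbssbsbssbsbssbssbsbssbssbs

Each term (from the third on) is the previous term followed by the one before it: term 3 = bs·s = bss.
Continuing: bssbsbssbssbsbssbsbss · bssbsbssbssbs gives term 8.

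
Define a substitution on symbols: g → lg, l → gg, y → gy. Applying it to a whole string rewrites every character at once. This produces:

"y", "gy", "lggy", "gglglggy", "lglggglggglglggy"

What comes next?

gglggglglglggglglglggglggglglggy

Applying the rule to each of the 16 symbols of lglggglggglglggy gives the pieces gg lg gg lg lg lg gg lg lg lg gg lg gg lg lg gy, which concatenate to the answer.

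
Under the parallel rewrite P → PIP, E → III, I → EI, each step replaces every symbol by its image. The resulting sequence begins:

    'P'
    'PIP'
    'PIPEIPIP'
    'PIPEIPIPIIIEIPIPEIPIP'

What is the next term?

Applying the rule to each of the 21 symbols of PIPEIPIPIIIEIPIPEIPIP gives the pieces PIP EI PIP III EI PIP EI PIP EI EI EI III EI PIP EI PIP III EI PIP EI PIP, which concatenate to the answer.

PIPEIPIPIIIEIPIPEIPIPEIEIEIIIIEIPIPEIPIPIIIEIPIPEIPIP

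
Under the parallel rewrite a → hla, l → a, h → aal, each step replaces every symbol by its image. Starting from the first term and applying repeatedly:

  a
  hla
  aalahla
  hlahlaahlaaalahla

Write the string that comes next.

Rewriting the 17 symbols of hlahlaahlaaalahla one by one yields aal a hla aal a hla hla aal a hla hla hla a hla aal a hla; concatenated:

aalahlaaalahlahlaaalahlahlahlaahlaaalahla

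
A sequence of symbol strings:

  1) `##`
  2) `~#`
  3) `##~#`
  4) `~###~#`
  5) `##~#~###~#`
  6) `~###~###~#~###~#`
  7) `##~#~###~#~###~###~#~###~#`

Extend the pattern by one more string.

Each term (from the third on) is the two preceding terms concatenated in order: term 3 = ##·~# = ##~#.
Continuing: ~###~###~#~###~# · ##~#~###~#~###~###~#~###~# gives term 8.

~###~###~#~###~###~#~###~#~###~###~#~###~#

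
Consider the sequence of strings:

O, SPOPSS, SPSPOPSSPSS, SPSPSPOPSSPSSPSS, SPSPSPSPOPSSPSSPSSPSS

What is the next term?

s(k+1) = SP·s(k)·PSS, so each term gains SP as a prefix and PSS as a suffix.
So the next term is SP·SPSPSPSPOPSSPSSPSSPSS·PSS.

SPSPSPSPSPOPSSPSSPSSPSSPSS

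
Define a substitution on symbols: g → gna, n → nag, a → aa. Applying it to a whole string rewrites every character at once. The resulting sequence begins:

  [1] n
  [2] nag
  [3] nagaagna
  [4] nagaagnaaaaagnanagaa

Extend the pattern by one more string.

Applying the rule to each of the 20 symbols of nagaagnaaaaagnanagaa gives the pieces nag aa gna aa aa gna nag aa aa aa aa aa gna nag aa nag aa gna aa aa, which concatenate to the answer.

nagaagnaaaaagnanagaaaaaaaaaagnanagaanagaagnaaaaa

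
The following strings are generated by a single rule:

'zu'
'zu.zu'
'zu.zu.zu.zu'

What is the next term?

zu.zu.zu.zu.zu.zu.zu.zu

Every step duplicates the string with '.' between the halves.
One more doubling of zu.zu.zu.zu gives the answer.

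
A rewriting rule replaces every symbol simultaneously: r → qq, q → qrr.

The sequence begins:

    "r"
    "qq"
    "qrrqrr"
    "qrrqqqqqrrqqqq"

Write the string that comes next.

Applying the rule to each of the 14 symbols of qrrqqqqqrrqqqq gives the pieces qrr qq qq qrr qrr qrr qrr qrr qq qq qrr qrr qrr qrr, which concatenate to the answer.

qrrqqqqqrrqrrqrrqrrqrrqqqqqrrqrrqrrqrr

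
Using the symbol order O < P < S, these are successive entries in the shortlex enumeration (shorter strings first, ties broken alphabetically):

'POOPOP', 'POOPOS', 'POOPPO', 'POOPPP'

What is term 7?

POOPSP

Continuing the enumeration 3 steps past POOPPP: POOPPP → POOPPS → POOPSO → (answer).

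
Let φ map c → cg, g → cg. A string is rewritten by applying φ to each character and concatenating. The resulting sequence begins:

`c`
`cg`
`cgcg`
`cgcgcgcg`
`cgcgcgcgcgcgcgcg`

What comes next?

Applying the rule to each of the 16 symbols of cgcgcgcgcgcgcgcg gives the pieces cg cg cg cg cg cg cg cg cg cg cg cg cg cg cg cg, which concatenate to the answer.

cgcgcgcgcgcgcgcgcgcgcgcgcgcgcgcg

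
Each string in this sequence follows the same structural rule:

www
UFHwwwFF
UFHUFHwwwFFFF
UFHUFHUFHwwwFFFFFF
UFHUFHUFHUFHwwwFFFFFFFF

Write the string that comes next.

s(k+1) = UFH·s(k)·FF, so each term gains UFH as a prefix and FF as a suffix.
One more step from UFHUFHUFHUFHwwwFFFFFFFF gives the answer.

UFHUFHUFHUFHUFHwwwFFFFFFFFFF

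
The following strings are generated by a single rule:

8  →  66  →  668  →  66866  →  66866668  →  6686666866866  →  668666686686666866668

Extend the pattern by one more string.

6686666866866668666686686666866866

Each term (from the third on) is the previous term followed by the one before it: term 3 = 66·8 = 668.
The next term joins 668666686686666866668 and 6686666866866.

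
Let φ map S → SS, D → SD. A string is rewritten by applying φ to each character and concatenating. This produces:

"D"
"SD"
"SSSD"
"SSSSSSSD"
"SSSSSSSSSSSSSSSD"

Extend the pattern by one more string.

SSSSSSSSSSSSSSSSSSSSSSSSSSSSSSSD

φ(SSSSSSSSSSSSSSSD) expands symbol-by-symbol to SS SS SS SS SS SS SS SS SS SS SS SS SS SS SS SD; joining the 16 pieces gives the next term.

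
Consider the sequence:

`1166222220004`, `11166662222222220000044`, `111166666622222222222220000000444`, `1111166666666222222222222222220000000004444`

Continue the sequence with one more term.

Reading off run lengths: 1 runs 2, 3, 4, 5; 6 runs 2, 4, 6, 8; 2 runs 5, 9, 13, 17; 0 runs 3, 5, 7, 9; 4 runs 1, 2, 3, 4 — each is linear in n (n = 1, 2, …).
Setting n = 5 gives 6, 10, 21, 11, 5 characters in each block.

11111166666666662222222222222222222220000000000044444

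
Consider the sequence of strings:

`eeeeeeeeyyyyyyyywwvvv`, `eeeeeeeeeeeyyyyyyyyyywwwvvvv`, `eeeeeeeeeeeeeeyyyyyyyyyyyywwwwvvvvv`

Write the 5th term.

Reading off run lengths: e runs 8, 11, 14; y runs 8, 10, 12; w runs 2, 3, 4; v runs 3, 4, 5 — each is linear in n, where the shown terms are n = 3, 4, 5.
For term 5, n = 7, so the run lengths are 20, 16, 6, 7.

eeeeeeeeeeeeeeeeeeeeyyyyyyyyyyyyyyyywwwwwwvvvvvvv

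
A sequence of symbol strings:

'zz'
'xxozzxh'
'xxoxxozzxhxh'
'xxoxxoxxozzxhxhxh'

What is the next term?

Each term wraps the previous one in xxo on the left and xh on the right.
Applying this once more to xxoxxoxxozzxhxhxh:

xxoxxoxxoxxozzxhxhxhxh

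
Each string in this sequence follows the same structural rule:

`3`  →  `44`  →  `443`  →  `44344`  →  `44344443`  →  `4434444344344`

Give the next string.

443444434434444344443

Each term (from the third on) is the previous term followed by the one before it: term 3 = 44·3 = 443.
So term 7 is 4434444344344·44344443.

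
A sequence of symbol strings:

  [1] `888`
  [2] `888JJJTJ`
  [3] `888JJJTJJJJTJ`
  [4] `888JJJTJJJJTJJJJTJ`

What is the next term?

888JJJTJJJJTJJJJTJJJJTJ

Each term is the previous one with JJJTJ appended.
So the next term is 888JJJTJJJJTJJJJTJ·JJJTJ.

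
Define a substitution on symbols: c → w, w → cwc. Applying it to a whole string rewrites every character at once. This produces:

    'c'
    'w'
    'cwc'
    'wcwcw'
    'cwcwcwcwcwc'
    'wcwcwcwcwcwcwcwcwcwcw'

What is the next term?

Rewriting the 21 symbols of wcwcwcwcwcwcwcwcwcwcw one by one yields cwc w cwc w cwc w cwc w cwc w cwc w cwc w cwc w cwc w cwc w cwc; concatenated:

cwcwcwcwcwcwcwcwcwcwcwcwcwcwcwcwcwcwcwcwcwc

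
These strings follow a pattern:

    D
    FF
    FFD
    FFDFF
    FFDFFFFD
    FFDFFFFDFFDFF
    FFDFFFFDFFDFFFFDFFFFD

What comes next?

This is a Fibonacci-style word recurrence s(k) = s(k−1)·s(k−2): e.g. FF·D = FFD.
The next term joins FFDFFFFDFFDFFFFDFFFFD and FFDFFFFDFFDFF.

FFDFFFFDFFDFFFFDFFFFDFFDFFFFDFFDFF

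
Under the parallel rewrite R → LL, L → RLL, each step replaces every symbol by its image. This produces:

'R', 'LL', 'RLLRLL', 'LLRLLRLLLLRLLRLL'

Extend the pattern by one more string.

Rewriting the 16 symbols of LLRLLRLLLLRLLRLL one by one yields RLL RLL LL RLL RLL LL RLL RLL RLL RLL LL RLL RLL LL RLL RLL; concatenated:

RLLRLLLLRLLRLLLLRLLRLLRLLRLLLLRLLRLLLLRLLRLL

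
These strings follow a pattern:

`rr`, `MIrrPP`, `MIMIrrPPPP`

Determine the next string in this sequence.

Each term wraps the previous one in MI on the left and PP on the right.
Applying this once more to MIMIrrPPPP:

MIMIMIrrPPPPPP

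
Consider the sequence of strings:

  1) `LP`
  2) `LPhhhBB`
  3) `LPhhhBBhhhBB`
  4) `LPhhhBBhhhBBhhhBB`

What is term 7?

The strings grow by a fixed suffix hhhBB each time.
From LPhhhBBhhhBBhhhBB, 3 further steps: LPhhhBBhhhBBhhhBB → LPhhhBBhhhBBhhhBBhhhBB → LPhhhBBhhhBBhhhBBhhhBBhhhBB → (answer).

LPhhhBBhhhBBhhhBBhhhBBhhhBBhhhBB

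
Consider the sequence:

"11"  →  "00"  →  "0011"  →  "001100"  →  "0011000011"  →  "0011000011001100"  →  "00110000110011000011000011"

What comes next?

From term 3 onward, concatenate the last term with the second-to-last: 00·11 = 0011, 0011·00 = 001100, …
The next term joins 00110000110011000011000011 and 0011000011001100.

001100001100110000110000110011000011001100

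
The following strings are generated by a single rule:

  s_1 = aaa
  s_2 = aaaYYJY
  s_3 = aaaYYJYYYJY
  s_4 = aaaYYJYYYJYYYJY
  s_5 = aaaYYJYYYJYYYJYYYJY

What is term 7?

aaaYYJYYYJYYYJYYYJYYYJYYYJY

Every step adds YYJY to the end: s(k+1) = s(k)·YYJY.
From aaaYYJYYYJYYYJYYYJY, 2 further steps: aaaYYJYYYJYYYJYYYJY → aaaYYJYYYJYYYJYYYJYYYJY → (answer).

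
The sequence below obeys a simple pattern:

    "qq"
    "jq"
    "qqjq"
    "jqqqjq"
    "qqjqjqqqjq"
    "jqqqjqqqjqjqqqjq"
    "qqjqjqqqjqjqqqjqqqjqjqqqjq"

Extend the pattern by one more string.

jqqqjqqqjqjqqqjqqqjqjqqqjqjqqqjqqqjqjqqqjq

This is a Fibonacci-style word recurrence s(k) = s(k−2)·s(k−1): e.g. qq·jq = qqjq.
Continuing: jqqqjqqqjqjqqqjq · qqjqjqqqjqjqqqjqqqjqjqqqjq gives term 8.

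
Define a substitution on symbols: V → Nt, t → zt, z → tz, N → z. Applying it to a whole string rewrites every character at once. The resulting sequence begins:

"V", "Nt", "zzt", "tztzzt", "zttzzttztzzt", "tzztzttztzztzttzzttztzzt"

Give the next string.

zttztzzttzztzttzzttztzzttzztzttztzztzttzzttztzzt

Applying the rule to each of the 24 symbols of tzztzttztzztzttzzttztzzt gives the pieces zt tz tz zt tz zt zt tz zt tz tz zt tz zt zt tz tz zt zt tz zt tz tz zt, which concatenate to the answer.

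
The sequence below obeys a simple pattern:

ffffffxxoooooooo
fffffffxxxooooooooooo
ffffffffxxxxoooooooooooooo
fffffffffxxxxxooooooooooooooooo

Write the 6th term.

fffffffffffxxxxxxxooooooooooooooooooooooo

The n-th term is n+3 f's then n-1 x's then 3n-1 o's, where the shown terms are n = 3, 4, 5, 6.
Setting n = 8 gives 11, 7, 23 characters in each block.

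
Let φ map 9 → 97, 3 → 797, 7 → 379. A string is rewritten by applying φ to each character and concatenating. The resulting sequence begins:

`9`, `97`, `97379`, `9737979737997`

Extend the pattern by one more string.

Rewriting the 13 symbols of 9737979737997 one by one yields 97 379 797 379 97 379 97 379 797 379 97 97 379; concatenated:

9737979737997379973797973799797379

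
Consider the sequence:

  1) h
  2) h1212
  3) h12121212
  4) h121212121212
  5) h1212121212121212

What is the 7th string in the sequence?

h121212121212121212121212

Each term is the previous one with 1212 appended.
From h1212121212121212, 2 further steps: h1212121212121212 → h12121212121212121212 → (answer).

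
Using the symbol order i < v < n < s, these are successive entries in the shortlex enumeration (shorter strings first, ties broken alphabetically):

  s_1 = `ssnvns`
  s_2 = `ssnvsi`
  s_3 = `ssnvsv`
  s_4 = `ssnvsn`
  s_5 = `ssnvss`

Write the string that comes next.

The successor of ssnvss increments the rightmost position that isn't already s and resets every position after it to i.

ssnnii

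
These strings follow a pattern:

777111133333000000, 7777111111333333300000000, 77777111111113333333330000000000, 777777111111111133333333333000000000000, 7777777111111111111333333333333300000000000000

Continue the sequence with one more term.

Reading off run lengths: 7 runs 3, 4, 5, 6, 7; 1 runs 4, 6, 8, 10, 12; 3 runs 5, 7, 9, 11, 13; 0 runs 6, 8, 10, 12, 14 — each is linear in n, where the shown terms are n = 2, 3, 4, 5, 6.
At n = 7 the blocks have lengths 8, 14, 15, 16.

77777777111111111111113333333333333330000000000000000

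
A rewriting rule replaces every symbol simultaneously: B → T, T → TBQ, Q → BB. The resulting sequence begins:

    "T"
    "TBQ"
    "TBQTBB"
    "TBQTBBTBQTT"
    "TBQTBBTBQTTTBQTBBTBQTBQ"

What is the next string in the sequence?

Applying the rule to each of the 23 symbols of TBQTBBTBQTTTBQTBBTBQTBQ gives the pieces TBQ T BB TBQ T T TBQ T BB TBQ TBQ TBQ T BB TBQ T T TBQ T BB TBQ T BB, which concatenate to the answer.

TBQTBBTBQTTTBQTBBTBQTBQTBQTBBTBQTTTBQTBBTBQTBB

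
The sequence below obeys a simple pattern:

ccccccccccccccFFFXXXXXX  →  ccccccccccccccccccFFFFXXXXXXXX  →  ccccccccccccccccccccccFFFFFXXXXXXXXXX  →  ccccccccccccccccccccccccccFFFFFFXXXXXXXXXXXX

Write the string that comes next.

ccccccccccccccccccccccccccccccFFFFFFFXXXXXXXXXXXXXX

Each string has the form c^{4n+2} F^{n} X^{2n}, where the shown terms are n = 3, 4, 5, 6.
At n = 7 the blocks have lengths 30, 7, 14.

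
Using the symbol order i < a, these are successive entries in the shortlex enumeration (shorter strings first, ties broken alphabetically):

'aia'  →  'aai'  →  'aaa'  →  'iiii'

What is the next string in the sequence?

iiia

Find the rightmost character of iiii below a, bump it to the next letter, and reset everything to its right to i.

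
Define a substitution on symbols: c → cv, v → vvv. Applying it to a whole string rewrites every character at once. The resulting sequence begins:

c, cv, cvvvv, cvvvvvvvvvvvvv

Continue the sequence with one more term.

cvvvvvvvvvvvvvvvvvvvvvvvvvvvvvvvvvvvvvvvv

Applying the rule to each of the 14 symbols of cvvvvvvvvvvvvv gives the pieces cv vvv vvv vvv vvv vvv vvv vvv vvv vvv vvv vvv vvv vvv, which concatenate to the answer.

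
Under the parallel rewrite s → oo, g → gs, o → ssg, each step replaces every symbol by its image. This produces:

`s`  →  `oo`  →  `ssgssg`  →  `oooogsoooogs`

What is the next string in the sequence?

Apply φ to oooogsoooogs symbol by symbol: o→ssg, o→ssg, o→ssg, o→ssg, g→gs, s→oo, o→ssg, o→ssg, o→ssg, o→ssg, g→gs, s→oo; joined: ssg ssg ssg ssg gs oo ssg ssg ssg ssg gs oo.

ssgssgssgssggsoossgssgssgssggsoo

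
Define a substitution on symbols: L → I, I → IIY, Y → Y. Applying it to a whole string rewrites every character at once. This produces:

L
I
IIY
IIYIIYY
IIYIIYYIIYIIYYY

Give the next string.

Applying the rule to each of the 15 symbols of IIYIIYYIIYIIYYY gives the pieces IIY IIY Y IIY IIY Y Y IIY IIY Y IIY IIY Y Y Y, which concatenate to the answer.

IIYIIYYIIYIIYYYIIYIIYYIIYIIYYYY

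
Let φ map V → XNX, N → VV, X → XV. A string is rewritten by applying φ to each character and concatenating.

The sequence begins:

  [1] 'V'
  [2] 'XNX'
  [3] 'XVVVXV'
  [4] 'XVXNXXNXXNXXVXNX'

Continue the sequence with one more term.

XVXNXXVVVXVXVVVXVXVVVXVXVXNXXVVVXV

Applying the rule to each of the 16 symbols of XVXNXXNXXNXXVXNX gives the pieces XV XNX XV VV XV XV VV XV XV VV XV XV XNX XV VV XV, which concatenate to the answer.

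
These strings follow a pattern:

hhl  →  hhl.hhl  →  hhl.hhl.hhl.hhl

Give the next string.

hhl.hhl.hhl.hhl.hhl.hhl.hhl.hhl

Every step duplicates the string with '.' between the halves.
So the next term is two copies of hhl.hhl.hhl.hhl with '.' between the halves.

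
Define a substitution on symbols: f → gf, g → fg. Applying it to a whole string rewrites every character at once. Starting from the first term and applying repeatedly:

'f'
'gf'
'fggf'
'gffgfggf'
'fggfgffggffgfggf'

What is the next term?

gffgfggffggfgffgfggfgffggffgfggf

φ(fggfgffggffgfggf) expands symbol-by-symbol to gf fg fg gf fg gf gf fg fg gf gf fg gf fg fg gf; joining the 16 pieces gives the next term.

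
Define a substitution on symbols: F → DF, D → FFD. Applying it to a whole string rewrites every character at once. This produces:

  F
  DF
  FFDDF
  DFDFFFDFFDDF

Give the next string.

Apply φ to DFDFFFDFFDDF symbol by symbol: D→FFD, F→DF, D→FFD, F→DF, F→DF, F→DF, D→FFD, F→DF, F→DF, D→FFD, D→FFD, F→DF; joined: FFD DF FFD DF DF DF FFD DF DF FFD FFD DF.

FFDDFFFDDFDFDFFFDDFDFFFDFFDDF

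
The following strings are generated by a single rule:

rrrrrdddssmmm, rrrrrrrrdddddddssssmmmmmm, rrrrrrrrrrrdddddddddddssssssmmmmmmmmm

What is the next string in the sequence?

Each string has the form r^{3n+2} d^{4n-1} s^{2n} m^{3n} (n = 1, 2, …).
At n = 4 the blocks have lengths 14, 15, 8, 12.

rrrrrrrrrrrrrrdddddddddddddddssssssssmmmmmmmmmmmm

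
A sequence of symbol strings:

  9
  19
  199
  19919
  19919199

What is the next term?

1991919919919

Each term (from the third on) is the previous term followed by the one before it: term 3 = 19·9 = 199.
The next term joins 19919199 and 19919.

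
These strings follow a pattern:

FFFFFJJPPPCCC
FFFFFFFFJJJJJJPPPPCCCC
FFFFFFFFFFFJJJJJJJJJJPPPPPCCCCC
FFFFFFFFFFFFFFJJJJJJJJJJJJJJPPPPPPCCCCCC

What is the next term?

FFFFFFFFFFFFFFFFFJJJJJJJJJJJJJJJJJJPPPPPPPCCCCCCC

Reading off run lengths: F runs 5, 8, 11, 14; J runs 2, 6, 10, 14; P runs 3, 4, 5, 6; C runs 3, 4, 5, 6 — each is linear in n (n = 1, 2, …).
For the next term, n = 5, so the run lengths are 17, 18, 7, 7.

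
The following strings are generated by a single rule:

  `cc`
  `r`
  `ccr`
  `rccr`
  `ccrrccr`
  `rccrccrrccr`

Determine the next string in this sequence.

ccrrccrrccrccrrccr

From term 3 onward, concatenate the second-to-last term with the last: cc·r = ccr, r·ccr = rccr, …
Continuing: ccrrccr · rccrccrrccr gives term 7.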